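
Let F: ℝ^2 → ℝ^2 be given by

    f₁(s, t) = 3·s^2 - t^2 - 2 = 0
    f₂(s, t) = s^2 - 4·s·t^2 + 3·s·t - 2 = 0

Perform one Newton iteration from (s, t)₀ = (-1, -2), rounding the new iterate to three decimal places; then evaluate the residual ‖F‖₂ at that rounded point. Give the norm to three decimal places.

5.478

At (-1, -2): F = (-3.000, 21.000).
Jacobian J = [[6·s, -2·t], [2·s - 4·t^2 + 3·t, -8·s·t + 3·s]].
At the point, J = [[-6.000, 4.000], [-24.000, -19.000]] (det J = 210.000).
Solving J·Δ = −F gives Δ = (0.129, 0.943).
Then the next iterate is (s, t)₁ = (-0.871, -1.057).
Re-evaluating at (-0.871, -1.057): F = (-0.84133, 5.41308), so ‖F‖₂ = 5.478.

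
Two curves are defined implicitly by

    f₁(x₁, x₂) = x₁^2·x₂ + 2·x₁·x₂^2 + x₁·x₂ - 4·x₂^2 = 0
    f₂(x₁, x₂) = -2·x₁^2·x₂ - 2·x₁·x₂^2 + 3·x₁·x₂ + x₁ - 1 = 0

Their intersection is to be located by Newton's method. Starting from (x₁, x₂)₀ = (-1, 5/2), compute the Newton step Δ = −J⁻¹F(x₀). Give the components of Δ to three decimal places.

At (-1, 5/2): F = (-37.500, -2.000).
Jacobian J = [[2·x₁·x₂ + 2·x₂^2 + x₂, x₁^2 + 4·x₁·x₂ + x₁ - 8·x₂], [-4·x₁·x₂ - 2·x₂^2 + 3·x₂ + 1, -2·x₁^2 - 4·x₁·x₂ + 3·x₁]].
At the point, J = [[10.000, -30.000], [6.000, 5.000]] (det J = 230.000).
Solving J·Δ = −F gives Δ = (1.076, -0.891).

(1.076, -0.891)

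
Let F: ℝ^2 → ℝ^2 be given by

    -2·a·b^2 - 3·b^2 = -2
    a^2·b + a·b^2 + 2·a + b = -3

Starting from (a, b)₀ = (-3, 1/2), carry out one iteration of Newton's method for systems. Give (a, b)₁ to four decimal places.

At (-3, 1/2): F = (2.7500, 1.2500).
Jacobian J = [[-2·b^2, -4·a·b - 6·b], [2·a·b + b^2 + 2, a^2 + 2·a·b + 1]].
At the point, J = [[-0.5000, 3.0000], [-0.7500, 7.0000]] (det J = -1.2500).
Solving J·Δ = −F gives Δ = (12.4000, 1.1500).
Then the next iterate is (a, b)₁ = (9.4000, 1.6500).

(9.4000, 1.6500)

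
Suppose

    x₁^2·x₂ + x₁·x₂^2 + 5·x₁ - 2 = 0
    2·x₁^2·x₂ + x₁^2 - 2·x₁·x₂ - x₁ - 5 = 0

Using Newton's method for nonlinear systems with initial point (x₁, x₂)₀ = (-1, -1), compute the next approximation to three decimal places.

At (-1, -1): F = (-9.000, -7.000).
Jacobian J = [[2·x₁·x₂ + x₂^2 + 5, x₁^2 + 2·x₁·x₂], [4·x₁·x₂ + 2·x₁ - 2·x₂ - 1, 2·x₁^2 - 2·x₁]].
At the point, J = [[8.000, 3.000], [3.000, 4.000]] (det J = 23.000).
Solving J·Δ = −F gives Δ = (0.652, 1.261).
Then the next iterate is (x₁, x₂)₁ = (-0.348, 0.261).

(-0.348, 0.261)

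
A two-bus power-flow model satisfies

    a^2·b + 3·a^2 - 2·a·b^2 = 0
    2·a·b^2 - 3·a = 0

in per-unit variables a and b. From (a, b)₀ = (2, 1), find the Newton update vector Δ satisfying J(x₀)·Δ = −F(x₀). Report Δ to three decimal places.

At (2, 1): F = (12.000, -2.000).
Jacobian J = [[2·a·b + 6·a - 2·b^2, a^2 - 4·a·b], [2·b^2 - 3, 4·a·b]].
At the point, J = [[14.000, -4.000], [-1.000, 8.000]] (det J = 108.000).
Solving J·Δ = −F gives Δ = (-0.815, 0.148).

(-0.815, 0.148)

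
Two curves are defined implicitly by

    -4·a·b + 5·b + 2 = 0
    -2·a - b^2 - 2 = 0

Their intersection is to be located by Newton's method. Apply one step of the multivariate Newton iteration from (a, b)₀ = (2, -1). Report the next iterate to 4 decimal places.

(7.5000, 8.0000)

At (2, -1): F = (5.0000, -7.0000).
Jacobian J = [[-4·b, -4·a + 5], [-2, -2·b]].
At the point, J = [[4.0000, -3.0000], [-2.0000, 2.0000]] (det J = 2.0000).
Solving J·Δ = −F gives Δ = (5.5000, 9.0000).
Then the next iterate is (a, b)₁ = (7.5000, 8.0000).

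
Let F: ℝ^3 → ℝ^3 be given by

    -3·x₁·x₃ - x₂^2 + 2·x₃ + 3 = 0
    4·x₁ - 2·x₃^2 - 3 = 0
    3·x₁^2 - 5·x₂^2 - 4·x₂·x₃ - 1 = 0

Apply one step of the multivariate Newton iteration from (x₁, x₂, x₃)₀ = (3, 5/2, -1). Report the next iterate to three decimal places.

At (3, 5/2, -1): F = (3.750, 7.000, 4.750).
Jacobian J = [[-3·x₃, -2·x₂, -3·x₁ + 2], [4, 0, -4·x₃], [6·x₁, -10·x₂ - 4·x₃, -4·x₂]].
At the point, J = [[3.000, -5.000, -7.000], [4.000, 0.000, 4.000], [18.000, -21.000, -10.000]] (det J = 280.000).
Solving J·Δ = −F gives Δ = (-3.211, -3.221, 1.461).
Then the next iterate is (x₁, x₂, x₃)₁ = (-0.211, -0.721, 0.461).

(-0.211, -0.721, 0.461)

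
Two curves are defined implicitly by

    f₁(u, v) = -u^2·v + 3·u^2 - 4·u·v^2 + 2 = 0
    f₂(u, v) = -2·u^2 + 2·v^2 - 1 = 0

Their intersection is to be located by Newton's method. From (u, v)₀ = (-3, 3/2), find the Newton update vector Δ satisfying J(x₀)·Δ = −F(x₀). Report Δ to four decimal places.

(1.4965, -0.5764)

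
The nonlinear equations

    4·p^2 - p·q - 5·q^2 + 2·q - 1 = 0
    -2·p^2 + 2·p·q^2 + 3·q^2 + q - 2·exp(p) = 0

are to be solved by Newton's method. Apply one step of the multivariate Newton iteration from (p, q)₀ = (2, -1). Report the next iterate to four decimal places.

(4.8581, -6.8588)

At (2, -1): F = (10.0000, -16.778112).
Jacobian J = [[8·p - q, -p - 10·q + 2], [-4·p + 2·q^2 - 2·exp(p), 4·p·q + 6·q + 1]].
At the point, J = [[17.0000, 10.0000], [-20.778112, -13.0000]] (det J = -13.218878).
Solving J·Δ = −F gives Δ = (2.8581, -5.8588).
Then the next iterate is (p, q)₁ = (4.8581, -6.8588).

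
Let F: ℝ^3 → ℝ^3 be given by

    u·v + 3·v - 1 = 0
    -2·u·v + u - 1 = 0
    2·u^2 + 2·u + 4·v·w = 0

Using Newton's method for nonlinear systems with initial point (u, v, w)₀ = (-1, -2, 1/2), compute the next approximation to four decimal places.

At (-1, -2, 1/2): F = (-5.0000, -6.0000, -4.0000).
Jacobian J = [[v, u + 3, 0], [-2·v + 1, -2·u, 0], [4·u + 2, 4·w, 4·v]].
At the point, J = [[-2.0000, 2.0000, 0.0000], [5.0000, 2.0000, 0.0000], [-2.0000, 2.0000, -8.0000]] (det J = 112.0000).
Solving J·Δ = −F gives Δ = (0.1429, 2.6429, 0.1250).
Then the next iterate is (u, v, w)₁ = (-0.8571, 0.6429, 0.6250).

(-0.8571, 0.6429, 0.6250)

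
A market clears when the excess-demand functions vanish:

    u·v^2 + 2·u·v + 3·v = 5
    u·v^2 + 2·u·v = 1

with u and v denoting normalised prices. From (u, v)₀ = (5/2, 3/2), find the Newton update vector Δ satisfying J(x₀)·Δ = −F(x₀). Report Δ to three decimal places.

At (5/2, 3/2): F = (12.625, 12.125).
Jacobian J = [[v^2 + 2·v, 2·u·v + 2·u + 3], [v^2 + 2·v, 2·u·v + 2·u]].
At the point, J = [[5.250, 15.500], [5.250, 12.500]] (det J = -15.750).
Solving J·Δ = −F gives Δ = (-1.913, -0.167).

(-1.913, -0.167)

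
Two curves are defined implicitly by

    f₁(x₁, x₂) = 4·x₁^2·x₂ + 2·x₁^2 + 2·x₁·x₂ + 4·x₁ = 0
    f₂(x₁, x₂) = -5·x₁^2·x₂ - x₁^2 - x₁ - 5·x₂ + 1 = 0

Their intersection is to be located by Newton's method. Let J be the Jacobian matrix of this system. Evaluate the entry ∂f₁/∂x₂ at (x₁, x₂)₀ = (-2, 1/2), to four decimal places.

12.0000

∂f₁/∂x₂ = 4·x₁^2 + 2·x₁.
At (-2, 1/2) this is 12.0000.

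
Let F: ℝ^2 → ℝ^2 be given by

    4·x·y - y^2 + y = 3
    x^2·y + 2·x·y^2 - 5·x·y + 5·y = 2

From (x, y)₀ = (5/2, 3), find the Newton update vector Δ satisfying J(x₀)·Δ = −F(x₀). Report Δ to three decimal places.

At (5/2, 3): F = (21.000, 39.250).
Jacobian J = [[4·y, 4·x - 2·y + 1], [2·x·y + 2·y^2 - 5·y, x^2 + 4·x·y - 5·x + 5]].
At the point, J = [[12.000, 5.000], [18.000, 28.750]] (det J = 255.000).
Solving J·Δ = −F gives Δ = (-1.598, -0.365).

(-1.598, -0.365)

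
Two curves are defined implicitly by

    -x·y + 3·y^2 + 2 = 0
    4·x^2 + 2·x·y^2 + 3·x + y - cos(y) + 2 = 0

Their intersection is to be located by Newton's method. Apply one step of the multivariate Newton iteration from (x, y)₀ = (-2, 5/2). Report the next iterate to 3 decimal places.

(3.669, 1.819)

At (-2, 5/2): F = (25.750, -9.69886).
Jacobian J = [[-y, -x + 6·y], [8·x + 2·y^2 + 3, 4·x·y + sin(y) + 1]].
At the point, J = [[-2.500, 17.000], [-0.500, -18.40153]] (det J = 54.50382).
Solving J·Δ = −F gives Δ = (5.669, -0.681).
Then the next iterate is (x, y)₁ = (3.669, 1.819).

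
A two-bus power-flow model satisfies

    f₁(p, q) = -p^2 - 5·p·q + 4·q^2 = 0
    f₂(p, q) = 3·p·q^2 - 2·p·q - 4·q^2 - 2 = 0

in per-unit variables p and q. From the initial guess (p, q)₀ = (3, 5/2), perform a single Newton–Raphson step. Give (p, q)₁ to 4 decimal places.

At (3, 5/2): F = (-21.5000, 14.2500).
Jacobian J = [[-2·p - 5·q, -5·p + 8·q], [3·q^2 - 2·q, 6·p·q - 2·p - 8·q]].
At the point, J = [[-18.5000, 5.0000], [13.7500, 19.0000]] (det J = -420.2500).
Solving J·Δ = −F gives Δ = (-1.1416, 0.0761).
Then the next iterate is (p, q)₁ = (1.8584, 2.5761).

(1.8584, 2.5761)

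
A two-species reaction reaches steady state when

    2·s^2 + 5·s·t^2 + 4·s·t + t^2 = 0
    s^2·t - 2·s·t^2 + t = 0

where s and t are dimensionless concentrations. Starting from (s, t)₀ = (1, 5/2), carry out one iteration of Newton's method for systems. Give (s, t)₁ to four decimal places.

(-0.3178, 2.7979)

At (1, 5/2): F = (49.5000, -7.5000).
Jacobian J = [[4·s + 5·t^2 + 4·t, 10·s·t + 4·s + 2·t], [2·s·t - 2·t^2, s^2 - 4·s·t + 1]].
At the point, J = [[45.2500, 34.0000], [-7.5000, -8.0000]] (det J = -107.0000).
Solving J·Δ = −F gives Δ = (-1.3178, 0.2979).
Then the next iterate is (s, t)₁ = (-0.3178, 2.7979).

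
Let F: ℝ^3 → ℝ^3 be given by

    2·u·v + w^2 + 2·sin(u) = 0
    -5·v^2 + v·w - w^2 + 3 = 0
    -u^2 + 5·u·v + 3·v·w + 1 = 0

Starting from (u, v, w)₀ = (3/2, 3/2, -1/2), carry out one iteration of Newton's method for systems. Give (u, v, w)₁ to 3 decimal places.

(0.000, 0.979, -0.028)

At (3/2, 3/2, -1/2): F = (6.74499, -9.250, 7.750).
Jacobian J = [[2·v + 2·cos(u), 2·u, 2·w], [0, -10·v + w, v - 2·w], [-2·u + 5·v, 5·u + 3·w, 3·v]].
At the point, J = [[3.14147, 3.000, -1.000], [0.000, -15.500, 2.500], [4.500, 6.000, 4.500]] (det J = -302.23996).
Solving J·Δ = −F gives Δ = (-1.500, -0.521, 0.472).
Then the next iterate is (u, v, w)₁ = (0.000, 0.979, -0.028).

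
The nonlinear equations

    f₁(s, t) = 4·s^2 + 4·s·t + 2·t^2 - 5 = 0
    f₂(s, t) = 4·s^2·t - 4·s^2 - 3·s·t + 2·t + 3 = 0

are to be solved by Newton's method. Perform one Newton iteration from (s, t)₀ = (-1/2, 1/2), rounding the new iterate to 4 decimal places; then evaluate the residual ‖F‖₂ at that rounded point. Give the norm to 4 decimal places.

44.5860

At (-1/2, 1/2): F = (-4.5000, 4.2500).
Jacobian J = [[8·s + 4·t, 4·s + 4·t], [8·s·t - 8·s - 3·t, 4·s^2 - 3·s + 2]].
At the point, J = [[-2.0000, 0.0000], [0.5000, 4.5000]] (det J = -9.0000).
Solving J·Δ = −F gives Δ = (-2.2500, -0.6944).
Then the next iterate is (s, t)₁ = (-2.7500, -0.1944).
Re-evaluating at (-2.7500, -0.1944): F = (27.463983, -35.1232), so ‖F‖₂ = 44.5860.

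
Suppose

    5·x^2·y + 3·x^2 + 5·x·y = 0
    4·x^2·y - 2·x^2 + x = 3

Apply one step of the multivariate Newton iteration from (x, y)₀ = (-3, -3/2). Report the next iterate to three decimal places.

(-0.797, -2.332)

At (-3, -3/2): F = (-18.000, -78.000).
Jacobian J = [[10·x·y + 6·x + 5·y, 5·x^2 + 5·x], [8·x·y - 4·x + 1, 4·x^2]].
At the point, J = [[19.500, 30.000], [49.000, 36.000]] (det J = -768.000).
Solving J·Δ = −F gives Δ = (2.203, -0.832).
Then the next iterate is (x, y)₁ = (-0.797, -2.332).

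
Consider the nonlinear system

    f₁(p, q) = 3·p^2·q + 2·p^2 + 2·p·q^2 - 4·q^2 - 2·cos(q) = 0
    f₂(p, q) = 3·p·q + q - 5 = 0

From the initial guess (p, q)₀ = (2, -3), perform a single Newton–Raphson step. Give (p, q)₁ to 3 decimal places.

At (2, -3): F = (-26.02002, -26.000).
Jacobian J = [[6·p·q + 4·p + 2·q^2, 3·p^2 + 4·p·q - 8·q + 2·sin(q)], [3·q, 3·p + 1]].
At the point, J = [[-10.000, 11.71776], [-9.000, 7.000]] (det J = 35.45984).
Solving J·Δ = −F gives Δ = (-3.455, -0.728).
Then the next iterate is (p, q)₁ = (-1.455, -3.728).

(-1.455, -3.728)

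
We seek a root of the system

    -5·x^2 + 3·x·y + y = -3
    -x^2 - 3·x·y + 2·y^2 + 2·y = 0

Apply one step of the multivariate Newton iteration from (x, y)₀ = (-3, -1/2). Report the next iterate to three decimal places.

(-1.566, -0.140)

At (-3, -1/2): F = (-38.000, -14.000).
Jacobian J = [[-10·x + 3·y, 3·x + 1], [-2·x - 3·y, -3·x + 4·y + 2]].
At the point, J = [[28.500, -8.000], [7.500, 9.000]] (det J = 316.500).
Solving J·Δ = −F gives Δ = (1.434, 0.360).
Then the next iterate is (x, y)₁ = (-1.566, -0.140).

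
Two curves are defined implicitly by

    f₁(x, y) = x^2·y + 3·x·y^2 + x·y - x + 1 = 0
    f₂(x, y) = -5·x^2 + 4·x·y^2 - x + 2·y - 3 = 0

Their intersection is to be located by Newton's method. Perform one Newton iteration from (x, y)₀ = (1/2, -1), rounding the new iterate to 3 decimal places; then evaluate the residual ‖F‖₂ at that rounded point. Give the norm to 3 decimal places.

32.926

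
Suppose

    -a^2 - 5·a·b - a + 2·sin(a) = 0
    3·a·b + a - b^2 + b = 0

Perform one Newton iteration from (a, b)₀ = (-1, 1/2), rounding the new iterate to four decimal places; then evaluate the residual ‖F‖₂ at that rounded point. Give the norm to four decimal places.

At (-1, 1/2): F = (0.817058, -2.2500).
Jacobian J = [[-2·a - 5·b + 2·cos(a) - 1, -5·a], [3·b + 1, 3·a - 2·b + 1]].
At the point, J = [[-0.419395, 5.0000], [2.5000, -3.0000]] (det J = -11.241814).
Solving J·Δ = −F gives Δ = (0.7827, -0.0978).
Then the next iterate is (a, b)₁ = (-0.2173, 0.4022).
Re-evaluating at (-0.2173, 0.4022): F = (0.175883, -0.239059), so ‖F‖₂ = 0.2968.

0.2968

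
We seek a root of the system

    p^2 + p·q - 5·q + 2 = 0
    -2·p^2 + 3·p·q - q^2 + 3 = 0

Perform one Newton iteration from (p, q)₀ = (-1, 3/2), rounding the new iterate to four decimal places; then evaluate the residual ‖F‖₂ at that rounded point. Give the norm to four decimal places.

At (-1, 3/2): F = (-6.0000, -5.7500).
Jacobian J = [[2·p + q, p - 5], [-4·p + 3·q, 3·p - 2·q]].
At the point, J = [[-0.5000, -6.0000], [8.5000, -6.0000]] (det J = 54.0000).
Solving J·Δ = −F gives Δ = (-0.0278, -0.9977).
Then the next iterate is (p, q)₁ = (-1.0278, 0.5023).
Re-evaluating at (-1.0278, 0.5023): F = (0.028609, -0.913843), so ‖F‖₂ = 0.9143.

0.9143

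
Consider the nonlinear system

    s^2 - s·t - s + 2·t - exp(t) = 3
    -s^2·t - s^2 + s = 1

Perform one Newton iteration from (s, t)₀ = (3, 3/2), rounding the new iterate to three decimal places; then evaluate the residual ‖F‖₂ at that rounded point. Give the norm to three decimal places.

6.205

At (3, 3/2): F = (-2.98169, -20.500).
Jacobian J = [[2·s - t - 1, -s - exp(t) + 2], [-2·s·t - 2·s + 1, -s^2]].
At the point, J = [[3.500, -5.48169], [-14.000, -9.000]] (det J = -108.24365).
Solving J·Δ = −F gives Δ = (-0.790, -1.049).
Then the next iterate is (s, t)₁ = (2.210, 0.451).
Re-evaluating at (2.210, 0.451): F = (-1.99049, -5.87683), so ‖F‖₂ = 6.205.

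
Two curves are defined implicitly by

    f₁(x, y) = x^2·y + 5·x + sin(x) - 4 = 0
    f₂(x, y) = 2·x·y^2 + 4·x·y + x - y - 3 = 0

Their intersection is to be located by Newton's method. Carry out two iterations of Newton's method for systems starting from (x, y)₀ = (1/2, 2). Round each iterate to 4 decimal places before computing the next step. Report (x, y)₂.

At (1/2, 2): F = (-0.520574, 3.5000).
Jacobian J = [[2·x·y + cos(x) + 5, x^2], [2·y^2 + 4·y + 1, 4·x·y + 4·x - 1]].
At the point, J = [[7.877583, 0.2500], [17.0000, 5.0000]] (det J = 35.137913).
Solving J·Δ = −F gives Δ = (0.0990, -1.0365).
Then the next iterate is (x, y)₁ = (0.5990, 0.9635).
Round to (0.5990, 0.9635) and repeat: F = (-0.095478, 0.056188), J = [[6.980173, 0.358801], [6.710665, 3.704546]].
Δ = (0.0159, -0.0440), so (x, y)₂ = (0.6149, 0.9195).

(0.6149, 0.9195)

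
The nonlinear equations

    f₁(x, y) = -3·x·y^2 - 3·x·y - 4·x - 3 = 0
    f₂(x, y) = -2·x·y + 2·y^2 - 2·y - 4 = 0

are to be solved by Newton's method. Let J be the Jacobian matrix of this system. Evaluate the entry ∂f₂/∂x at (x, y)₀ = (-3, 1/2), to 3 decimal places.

-1.000

∂f₂/∂x = -2·y.
At (-3, 1/2) this is -1.000.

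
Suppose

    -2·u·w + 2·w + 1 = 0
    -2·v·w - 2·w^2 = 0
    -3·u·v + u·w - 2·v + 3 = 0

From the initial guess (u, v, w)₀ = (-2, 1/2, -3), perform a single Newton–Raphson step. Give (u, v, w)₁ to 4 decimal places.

At (-2, 1/2, -3): F = (-17.0000, -15.0000, 11.0000).
Jacobian J = [[-2·w, 0, -2·u + 2], [0, -2·w, -2·v - 4·w], [-3·v + w, -3·u - 2, u]].
At the point, J = [[6.0000, 0.0000, 6.0000], [0.0000, 6.0000, 11.0000], [-4.5000, 4.0000, -2.0000]] (det J = -174.0000).
Solving J·Δ = −F gives Δ = (1.1264, -0.6293, 1.7069).
Then the next iterate is (u, v, w)₁ = (-0.8736, -0.1293, -1.2931).

(-0.8736, -0.1293, -1.2931)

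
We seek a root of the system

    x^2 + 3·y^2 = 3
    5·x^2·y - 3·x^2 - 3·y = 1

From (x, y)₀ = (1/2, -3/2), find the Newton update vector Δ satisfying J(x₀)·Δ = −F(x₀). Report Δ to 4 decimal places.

At (1/2, -3/2): F = (4.0000, 0.8750).
Jacobian J = [[2·x, 6·y], [10·x·y - 6·x, 5·x^2 - 3]].
At the point, J = [[1.0000, -9.0000], [-10.5000, -1.7500]] (det J = -96.2500).
Solving J·Δ = −F gives Δ = (0.0091, 0.4455).

(0.0091, 0.4455)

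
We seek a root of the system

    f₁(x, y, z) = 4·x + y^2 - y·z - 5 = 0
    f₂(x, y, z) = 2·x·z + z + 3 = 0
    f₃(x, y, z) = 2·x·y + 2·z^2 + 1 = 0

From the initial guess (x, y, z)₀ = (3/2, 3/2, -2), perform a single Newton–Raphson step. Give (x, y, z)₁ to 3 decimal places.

(1.635, 0.558, -0.615)

At (3/2, 3/2, -2): F = (6.250, -5.000, 13.500).
Jacobian J = [[4, 2·y - z, -y], [2·z, 0, 2·x + 1], [2·y, 2·x, 4·z]].
At the point, J = [[4.000, 5.000, -1.500], [-4.000, 0.000, 4.000], [3.000, 3.000, -8.000]] (det J = -130.000).
Solving J·Δ = −F gives Δ = (0.135, -0.942, 1.385).
Then the next iterate is (x, y, z)₁ = (1.635, 0.558, -0.615).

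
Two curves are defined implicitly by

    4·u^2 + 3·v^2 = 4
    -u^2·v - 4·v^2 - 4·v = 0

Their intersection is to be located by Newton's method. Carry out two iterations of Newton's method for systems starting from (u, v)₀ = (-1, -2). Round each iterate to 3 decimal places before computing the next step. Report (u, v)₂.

(-0.427, -1.077)

At (-1, -2): F = (12.000, -6.000).
Jacobian J = [[8·u, 6·v], [-2·u·v, -u^2 - 8·v - 4]].
At the point, J = [[-8.000, -12.000], [-4.000, 11.000]] (det J = -136.000).
Solving J·Δ = −F gives Δ = (0.441, 0.706).
Then the next iterate is (u, v)₁ = (-0.559, -1.294).
Round to (-0.559, -1.294) and repeat: F = (2.27323, -1.11739), J = [[-4.472, -7.764], [-1.44669, 6.03952]].
Δ = (0.132, 0.217), so (u, v)₂ = (-0.427, -1.077).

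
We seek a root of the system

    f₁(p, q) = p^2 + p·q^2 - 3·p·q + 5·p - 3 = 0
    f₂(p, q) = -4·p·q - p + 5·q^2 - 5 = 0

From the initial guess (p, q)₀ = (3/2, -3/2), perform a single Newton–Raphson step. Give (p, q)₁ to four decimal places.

(0.6289, -1.0526)

At (3/2, -3/2): F = (16.8750, 13.7500).
Jacobian J = [[2·p + q^2 - 3·q + 5, 2·p·q - 3·p], [-4·q - 1, -4·p + 10·q]].
At the point, J = [[14.7500, -9.0000], [5.0000, -21.0000]] (det J = -264.7500).
Solving J·Δ = −F gives Δ = (-0.8711, 0.4474).
Then the next iterate is (p, q)₁ = (0.6289, -1.0526).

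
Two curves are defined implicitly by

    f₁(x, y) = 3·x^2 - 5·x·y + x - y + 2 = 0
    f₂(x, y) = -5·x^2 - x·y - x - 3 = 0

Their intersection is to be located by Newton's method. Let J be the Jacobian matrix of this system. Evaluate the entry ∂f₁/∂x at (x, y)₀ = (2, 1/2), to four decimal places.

10.5000

∂f₁/∂x = 6·x - 5·y + 1.
At (2, 1/2) this is 10.5000.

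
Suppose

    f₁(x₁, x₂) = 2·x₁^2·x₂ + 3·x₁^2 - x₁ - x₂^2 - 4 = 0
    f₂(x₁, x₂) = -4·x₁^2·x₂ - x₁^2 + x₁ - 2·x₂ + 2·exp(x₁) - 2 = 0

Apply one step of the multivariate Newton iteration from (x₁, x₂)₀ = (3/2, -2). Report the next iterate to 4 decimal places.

(0.9956, -0.8550)

At (3/2, -2): F = (-11.7500, 28.213378).
Jacobian J = [[4·x₁·x₂ + 6·x₁ - 1, 2·x₁^2 - 2·x₂], [-8·x₁·x₂ - 2·x₁ + 2·exp(x₁) + 1, -4·x₁^2 - 2]].
At the point, J = [[-4.0000, 8.5000], [30.963378, -11.0000]] (det J = -219.188714).
Solving J·Δ = −F gives Δ = (-0.5044, 1.1450).
Then the next iterate is (x₁, x₂)₁ = (0.9956, -0.8550).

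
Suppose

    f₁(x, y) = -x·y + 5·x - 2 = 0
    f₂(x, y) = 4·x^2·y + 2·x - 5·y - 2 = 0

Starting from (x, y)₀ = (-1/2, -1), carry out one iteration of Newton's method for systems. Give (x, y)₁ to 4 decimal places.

(0.2222, 0.3333)

At (-1/2, -1): F = (-5.0000, 1.0000).
Jacobian J = [[-y + 5, -x], [8·x·y + 2, 4·x^2 - 5]].
At the point, J = [[6.0000, 0.5000], [6.0000, -4.0000]] (det J = -27.0000).
Solving J·Δ = −F gives Δ = (0.7222, 1.3333).
Then the next iterate is (x, y)₁ = (0.2222, 0.3333).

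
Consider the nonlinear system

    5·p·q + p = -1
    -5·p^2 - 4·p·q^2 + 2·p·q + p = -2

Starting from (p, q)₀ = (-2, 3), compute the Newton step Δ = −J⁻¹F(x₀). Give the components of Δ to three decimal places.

(1.570, -0.588)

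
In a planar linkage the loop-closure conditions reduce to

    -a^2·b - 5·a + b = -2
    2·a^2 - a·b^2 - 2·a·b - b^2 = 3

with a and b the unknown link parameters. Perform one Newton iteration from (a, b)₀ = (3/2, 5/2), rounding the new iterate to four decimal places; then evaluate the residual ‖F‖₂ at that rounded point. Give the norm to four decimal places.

7.3637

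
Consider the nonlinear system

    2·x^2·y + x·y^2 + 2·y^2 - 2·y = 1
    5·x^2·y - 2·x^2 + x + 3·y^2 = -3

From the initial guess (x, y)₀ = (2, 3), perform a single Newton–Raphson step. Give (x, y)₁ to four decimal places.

At (2, 3): F = (53.0000, 84.0000).
Jacobian J = [[4·x·y + y^2, 2·x^2 + 2·x·y + 4·y - 2], [10·x·y - 4·x + 1, 5·x^2 + 6·y]].
At the point, J = [[33.0000, 30.0000], [53.0000, 38.0000]] (det J = -336.0000).
Solving J·Δ = −F gives Δ = (-1.5060, -0.1101).
Then the next iterate is (x, y)₁ = (0.4940, 2.8899).

(0.4940, 2.8899)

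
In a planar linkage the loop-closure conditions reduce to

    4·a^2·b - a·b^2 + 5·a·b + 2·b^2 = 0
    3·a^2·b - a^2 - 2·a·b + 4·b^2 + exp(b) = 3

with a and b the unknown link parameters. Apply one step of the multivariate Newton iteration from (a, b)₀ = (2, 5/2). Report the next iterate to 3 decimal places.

At (2, 5/2): F = (65.000, 50.18249).
Jacobian J = [[8·a·b - b^2 + 5·b, 4·a^2 - 2·a·b + 5·a + 4·b], [6·a·b - 2·a - 2·b, 3·a^2 - 2·a + 8·b + exp(b)]].
At the point, J = [[46.250, 26.000], [21.000, 40.18249]] (det J = 1312.44035).
Solving J·Δ = −F gives Δ = (-0.996, -0.728).
Then the next iterate is (a, b)₁ = (1.004, 1.772).

(1.004, 1.772)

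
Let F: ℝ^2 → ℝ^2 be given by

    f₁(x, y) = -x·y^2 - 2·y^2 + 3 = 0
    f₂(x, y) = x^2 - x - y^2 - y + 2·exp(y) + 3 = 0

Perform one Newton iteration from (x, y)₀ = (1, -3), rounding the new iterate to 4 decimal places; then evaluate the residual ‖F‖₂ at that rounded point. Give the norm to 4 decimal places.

6.3687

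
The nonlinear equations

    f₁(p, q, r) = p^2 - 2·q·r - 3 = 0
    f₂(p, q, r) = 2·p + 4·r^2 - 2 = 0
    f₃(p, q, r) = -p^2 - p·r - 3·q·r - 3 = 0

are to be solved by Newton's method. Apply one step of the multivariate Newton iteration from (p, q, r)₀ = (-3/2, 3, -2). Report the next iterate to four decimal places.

At (-3/2, 3, -2): F = (11.2500, 11.0000, 9.7500).
Jacobian J = [[2·p, -2·r, -2·q], [2, 0, 8·r], [-2·p - r, -3·r, -p - 3·q]].
At the point, J = [[-3.0000, 4.0000, -6.0000], [2.0000, 0.0000, -16.0000], [5.0000, 6.0000, -7.5000]] (det J = -620.0000).
Solving J·Δ = −F gives Δ = (0.6290, -1.1915, 0.7661).
Then the next iterate is (p, q, r)₁ = (-0.8710, 1.8085, -1.2339).

(-0.8710, 1.8085, -1.2339)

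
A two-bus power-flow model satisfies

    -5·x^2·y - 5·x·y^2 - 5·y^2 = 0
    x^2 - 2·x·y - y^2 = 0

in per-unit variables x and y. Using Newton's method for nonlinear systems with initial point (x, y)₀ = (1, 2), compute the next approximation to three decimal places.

At (1, 2): F = (-50.000, -7.000).
Jacobian J = [[-10·x·y - 5·y^2, -5·x^2 - 10·x·y - 10·y], [2·x - 2·y, -2·x - 2·y]].
At the point, J = [[-40.000, -45.000], [-2.000, -6.000]] (det J = 150.000).
Solving J·Δ = −F gives Δ = (0.100, -1.200).
Then the next iterate is (x, y)₁ = (1.100, 0.800).

(1.100, 0.800)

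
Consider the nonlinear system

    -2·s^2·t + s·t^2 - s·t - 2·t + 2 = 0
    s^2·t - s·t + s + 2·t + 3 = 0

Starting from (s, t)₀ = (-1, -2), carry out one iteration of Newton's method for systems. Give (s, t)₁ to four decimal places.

(0.4667, -3.0667)

At (-1, -2): F = (4.0000, -6.0000).
Jacobian J = [[-4·s·t + t^2 - t, -2·s^2 + 2·s·t - s - 2], [2·s·t - t + 1, s^2 - s + 2]].
At the point, J = [[-2.0000, 1.0000], [7.0000, 4.0000]] (det J = -15.0000).
Solving J·Δ = −F gives Δ = (1.4667, -1.0667).
Then the next iterate is (s, t)₁ = (0.4667, -3.0667).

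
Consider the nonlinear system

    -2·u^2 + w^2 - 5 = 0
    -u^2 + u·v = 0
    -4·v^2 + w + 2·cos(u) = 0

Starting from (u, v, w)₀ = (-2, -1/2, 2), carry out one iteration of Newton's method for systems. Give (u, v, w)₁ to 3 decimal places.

(-1.475, -1.081, 3.199)

At (-2, -1/2, 2): F = (-9.000, -3.000, 0.16771).
Jacobian J = [[-4·u, 0, 2·w], [-2·u + v, u, 0], [-2·sin(u), -8·v, 1]].
At the point, J = [[8.000, 0.000, 4.000], [3.500, -2.000, 0.000], [1.81859, 4.000, 1.000]] (det J = 54.54876).
Solving J·Δ = −F gives Δ = (0.525, -0.581, 1.199).
Then the next iterate is (u, v, w)₁ = (-1.475, -1.081, 3.199).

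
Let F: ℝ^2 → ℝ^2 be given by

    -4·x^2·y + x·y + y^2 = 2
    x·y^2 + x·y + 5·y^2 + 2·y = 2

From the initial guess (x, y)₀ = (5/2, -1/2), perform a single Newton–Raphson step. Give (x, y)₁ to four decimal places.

(0.0473, -1.0873)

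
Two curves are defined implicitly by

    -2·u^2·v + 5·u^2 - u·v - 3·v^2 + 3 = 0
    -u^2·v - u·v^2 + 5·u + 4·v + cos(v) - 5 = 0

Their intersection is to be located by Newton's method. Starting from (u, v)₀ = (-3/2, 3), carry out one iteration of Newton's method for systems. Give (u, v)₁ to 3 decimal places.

At (-3/2, 3): F = (-21.750, 5.26001).
Jacobian J = [[-4·u·v + 10·u - v, -2·u^2 - u - 6·v], [-2·u·v - v^2 + 5, -u^2 - 2·u·v - sin(v) + 4]].
At the point, J = [[0.000, -21.000], [5.000, 10.60888]] (det J = 105.000).
Solving J·Δ = −F gives Δ = (1.146, -1.036).
Then the next iterate is (u, v)₁ = (-0.354, 1.964).

(-0.354, 1.964)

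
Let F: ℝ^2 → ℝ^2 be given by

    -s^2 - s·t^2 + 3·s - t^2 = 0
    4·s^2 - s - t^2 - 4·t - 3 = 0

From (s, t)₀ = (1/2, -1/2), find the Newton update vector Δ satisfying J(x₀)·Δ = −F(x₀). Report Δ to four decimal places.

(-0.1538, -0.4038)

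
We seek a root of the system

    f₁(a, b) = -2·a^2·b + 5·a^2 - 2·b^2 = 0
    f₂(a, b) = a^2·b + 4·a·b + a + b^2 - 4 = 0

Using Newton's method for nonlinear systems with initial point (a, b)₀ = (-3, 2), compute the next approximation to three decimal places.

(-5.774, 2.679)

At (-3, 2): F = (1.000, -9.000).
Jacobian J = [[-4·a·b + 10·a, -2·a^2 - 4·b], [2·a·b + 4·b + 1, a^2 + 4·a + 2·b]].
At the point, J = [[-6.000, -26.000], [-3.000, 1.000]] (det J = -84.000).
Solving J·Δ = −F gives Δ = (-2.774, 0.679).
Then the next iterate is (a, b)₁ = (-5.774, 2.679).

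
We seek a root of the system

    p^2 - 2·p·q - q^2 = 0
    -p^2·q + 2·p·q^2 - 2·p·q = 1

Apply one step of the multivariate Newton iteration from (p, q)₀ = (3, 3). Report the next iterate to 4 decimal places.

At (3, 3): F = (-18.0000, 8.0000).
Jacobian J = [[2·p - 2·q, -2·p - 2·q], [-2·p·q + 2·q^2 - 2·q, -p^2 + 4·p·q - 2·p]].
At the point, J = [[0.0000, -12.0000], [-6.0000, 21.0000]] (det J = -72.0000).
Solving J·Δ = −F gives Δ = (-3.9167, -1.5000).
Then the next iterate is (p, q)₁ = (-0.9167, 1.5000).

(-0.9167, 1.5000)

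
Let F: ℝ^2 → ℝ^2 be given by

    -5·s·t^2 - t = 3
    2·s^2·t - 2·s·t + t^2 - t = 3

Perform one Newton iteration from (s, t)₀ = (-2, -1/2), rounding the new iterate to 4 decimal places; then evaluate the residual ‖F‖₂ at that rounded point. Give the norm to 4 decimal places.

At (-2, -1/2): F = (0.0000, -8.2500).
Jacobian J = [[-5·t^2, -10·s·t - 1], [4·s·t - 2·t, 2·s^2 - 2·s + 2·t - 1]].
At the point, J = [[-1.2500, -11.0000], [5.0000, 10.0000]] (det J = 42.5000).
Solving J·Δ = −F gives Δ = (2.1353, -0.2426).
Then the next iterate is (s, t)₁ = (0.1353, -0.7426).
Re-evaluating at (0.1353, -0.7426): F = (-2.630459, -1.532186), so ‖F‖₂ = 3.0442.

3.0442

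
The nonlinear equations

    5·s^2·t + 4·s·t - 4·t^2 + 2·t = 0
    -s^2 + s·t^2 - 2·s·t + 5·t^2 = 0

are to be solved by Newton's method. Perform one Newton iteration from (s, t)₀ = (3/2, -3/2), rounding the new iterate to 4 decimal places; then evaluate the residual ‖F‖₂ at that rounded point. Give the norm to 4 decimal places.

At (3/2, -3/2): F = (-37.8750, 16.8750).
Jacobian J = [[10·s·t + 4·t, 5·s^2 + 4·s - 8·t + 2], [-2·s + t^2 - 2·t, 2·s·t - 2·s + 10·t]].
At the point, J = [[-28.5000, 31.2500], [2.2500, -22.5000]] (det J = 570.9375).
Solving J·Δ = −F gives Δ = (-0.5690, 0.6931).
Then the next iterate is (s, t)₁ = (0.9310, -0.8069).
Re-evaluating at (0.9310, -0.8069): F = (-10.719993, 4.497287), so ‖F‖₂ = 11.6251.

11.6251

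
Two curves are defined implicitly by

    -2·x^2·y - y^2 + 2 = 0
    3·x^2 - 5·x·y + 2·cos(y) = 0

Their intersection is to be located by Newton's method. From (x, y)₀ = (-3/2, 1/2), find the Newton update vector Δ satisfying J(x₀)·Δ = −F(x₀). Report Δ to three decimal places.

(1.470, 0.711)

At (-3/2, 1/2): F = (-0.500, 12.25517).
Jacobian J = [[-4·x·y, -2·x^2 - 2·y], [6·x - 5·y, -5·x - 2·sin(y)]].
At the point, J = [[3.000, -5.500], [-11.500, 6.54115]] (det J = -43.62655).
Solving J·Δ = −F gives Δ = (1.470, 0.711).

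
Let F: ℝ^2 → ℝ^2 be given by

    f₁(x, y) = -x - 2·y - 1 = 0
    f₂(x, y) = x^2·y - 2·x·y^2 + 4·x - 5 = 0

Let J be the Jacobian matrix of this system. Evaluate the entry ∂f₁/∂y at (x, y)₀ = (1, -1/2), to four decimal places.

-2.0000

∂f₁/∂y = -2.
At (1, -1/2) this is -2.0000.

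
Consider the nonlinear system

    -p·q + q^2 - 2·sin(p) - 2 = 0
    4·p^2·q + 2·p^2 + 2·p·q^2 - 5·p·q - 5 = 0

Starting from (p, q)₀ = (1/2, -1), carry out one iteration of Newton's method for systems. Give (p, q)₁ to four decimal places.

(0.4930, -1.5814)

At (1/2, -1): F = (-1.458851, -2.0000).
Jacobian J = [[-q - 2·cos(p), -p + 2·q], [8·p·q + 4·p + 2·q^2 - 5·q, 4·p^2 + 4·p·q - 5·p]].
At the point, J = [[-0.755165, -2.5000], [5.0000, -3.5000]] (det J = 15.143078).
Solving J·Δ = −F gives Δ = (-0.0070, -0.5814).
Then the next iterate is (p, q)₁ = (0.4930, -1.5814).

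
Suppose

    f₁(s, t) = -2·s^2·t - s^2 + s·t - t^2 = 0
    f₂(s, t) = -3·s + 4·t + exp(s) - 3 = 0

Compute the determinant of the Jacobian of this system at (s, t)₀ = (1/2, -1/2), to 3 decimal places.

J = [[-4·s·t - 2·s + t, -2·s^2 + s - 2·t], [exp(s) - 3, 4]].
At the point, J = [[-0.500, 1.000], [-1.35128, 4.000]].
det J = -0.649.

-0.649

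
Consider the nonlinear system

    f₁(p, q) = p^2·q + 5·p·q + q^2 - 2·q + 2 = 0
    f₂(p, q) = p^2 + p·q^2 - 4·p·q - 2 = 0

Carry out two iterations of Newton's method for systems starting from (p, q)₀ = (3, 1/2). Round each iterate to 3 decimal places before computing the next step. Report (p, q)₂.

At (3, 1/2): F = (13.250, 1.750).
Jacobian J = [[2·p·q + 5·q, p^2 + 5·p + 2·q - 2], [2·p + q^2 - 4·q, 2·p·q - 4·p]].
At the point, J = [[5.500, 23.000], [4.250, -9.000]] (det J = -147.250).
Solving J·Δ = −F gives Δ = (-1.083, -0.317).
Then the next iterate is (p, q)₁ = (1.917, 0.183).
Round to (1.917, 0.183) and repeat: F = (4.09405, 0.33584), J = [[1.61662, 11.62589], [3.13549, -6.96638]].
Δ = (-0.680, -0.258), so (p, q)₂ = (1.237, -0.075).

(1.237, -0.075)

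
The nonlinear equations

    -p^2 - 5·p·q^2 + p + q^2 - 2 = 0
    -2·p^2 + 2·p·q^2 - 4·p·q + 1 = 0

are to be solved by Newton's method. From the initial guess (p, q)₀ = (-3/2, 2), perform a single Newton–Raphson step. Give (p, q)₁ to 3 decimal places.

At (-3/2, 2): F = (28.250, -3.500).
Jacobian J = [[-2·p - 5·q^2 + 1, -10·p·q + 2·q], [-4·p + 2·q^2 - 4·q, 4·p·q - 4·p]].
At the point, J = [[-16.000, 34.000], [6.000, -6.000]] (det J = -108.000).
Solving J·Δ = −F gives Δ = (-0.468, -1.051).
Then the next iterate is (p, q)₁ = (-1.968, 0.949).

(-1.968, 0.949)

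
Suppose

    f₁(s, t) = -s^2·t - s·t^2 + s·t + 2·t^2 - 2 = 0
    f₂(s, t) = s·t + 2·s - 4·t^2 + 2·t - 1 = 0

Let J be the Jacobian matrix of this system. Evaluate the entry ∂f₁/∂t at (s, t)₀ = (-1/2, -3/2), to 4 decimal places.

-8.2500

∂f₁/∂t = -s^2 - 2·s·t + s + 4·t.
At (-1/2, -3/2) this is -8.2500.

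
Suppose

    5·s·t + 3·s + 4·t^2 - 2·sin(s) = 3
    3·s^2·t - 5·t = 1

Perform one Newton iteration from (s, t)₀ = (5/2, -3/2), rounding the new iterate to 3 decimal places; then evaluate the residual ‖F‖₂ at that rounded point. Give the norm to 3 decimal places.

At (5/2, -3/2): F = (-6.44694, -21.625).
Jacobian J = [[5·t - 2·cos(s) + 3, 5·s + 8·t], [6·s·t, 3·s^2 - 5]].
At the point, J = [[-2.89771, 0.500], [-22.500, 13.750]] (det J = -28.59355).
Solving J·Δ = −F gives Δ = (-2.722, -2.882).
Then the next iterate is (s, t)₁ = (-0.222, -4.382).
Re-evaluating at (-0.222, -4.382): F = (78.44608, 20.26211), so ‖F‖₂ = 81.021.

81.021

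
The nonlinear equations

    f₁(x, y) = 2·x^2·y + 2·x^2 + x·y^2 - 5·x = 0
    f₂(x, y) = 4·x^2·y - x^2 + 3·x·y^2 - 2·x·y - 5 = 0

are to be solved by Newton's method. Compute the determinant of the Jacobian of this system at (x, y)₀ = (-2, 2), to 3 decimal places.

100.000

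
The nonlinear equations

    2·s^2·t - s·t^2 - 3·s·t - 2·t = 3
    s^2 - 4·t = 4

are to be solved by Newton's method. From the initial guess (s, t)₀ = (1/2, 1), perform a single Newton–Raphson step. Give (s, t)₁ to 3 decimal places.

(0.917, -0.833)

At (1/2, 1): F = (-6.500, -7.750).
Jacobian J = [[4·s·t - t^2 - 3·t, 2·s^2 - 2·s·t - 3·s - 2], [2·s, -4]].
At the point, J = [[-2.000, -4.000], [1.000, -4.000]] (det J = 12.000).
Solving J·Δ = −F gives Δ = (0.417, -1.833).
Then the next iterate is (s, t)₁ = (0.917, -0.833).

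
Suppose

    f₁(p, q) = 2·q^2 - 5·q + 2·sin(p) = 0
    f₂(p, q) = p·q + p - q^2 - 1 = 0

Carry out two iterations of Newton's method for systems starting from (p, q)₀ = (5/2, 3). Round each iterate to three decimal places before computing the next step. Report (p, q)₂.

At (5/2, 3): F = (4.19694, 0.000).
Jacobian J = [[2·cos(p), 4·q - 5], [q + 1, p - 2·q]].
At the point, J = [[-1.60229, 7.000], [4.000, -3.500]] (det J = -22.39199).
Solving J·Δ = −F gives Δ = (-0.656, -0.750).
Then the next iterate is (p, q)₁ = (1.844, 2.250).
Round to (1.844, 2.250) and repeat: F = (0.80082, -0.06950), J = [[-0.53964, 4.000], [3.250, -2.656]].
Δ = (-0.160, -0.222), so (p, q)₂ = (1.684, 2.028).

(1.684, 2.028)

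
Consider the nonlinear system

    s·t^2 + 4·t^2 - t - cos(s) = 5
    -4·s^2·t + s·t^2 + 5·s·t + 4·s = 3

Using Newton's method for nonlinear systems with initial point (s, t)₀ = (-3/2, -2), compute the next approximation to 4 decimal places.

At (-3/2, -2): F = (6.929263, 18.0000).
Jacobian J = [[t^2 + sin(s), 2·s·t + 8·t - 1], [-8·s·t + t^2 + 5·t + 4, -4·s^2 + 2·s·t + 5·s]].
At the point, J = [[3.002505, -11.0000], [-26.0000, -10.5000]] (det J = -317.526303).
Solving J·Δ = −F gives Δ = (0.3944, 0.7376).
Then the next iterate is (s, t)₁ = (-1.1056, -1.2624).

(-1.1056, -1.2624)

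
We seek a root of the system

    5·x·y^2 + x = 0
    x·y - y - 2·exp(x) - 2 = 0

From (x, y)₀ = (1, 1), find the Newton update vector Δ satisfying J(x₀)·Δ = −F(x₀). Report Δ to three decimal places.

At (1, 1): F = (6.000, -7.43656).
Jacobian J = [[5·y^2 + 1, 10·x·y], [y - 2·exp(x), x - 1]].
At the point, J = [[6.000, 10.000], [-4.43656, 0.000]] (det J = 44.36564).
Solving J·Δ = −F gives Δ = (-1.676, 0.406).

(-1.676, 0.406)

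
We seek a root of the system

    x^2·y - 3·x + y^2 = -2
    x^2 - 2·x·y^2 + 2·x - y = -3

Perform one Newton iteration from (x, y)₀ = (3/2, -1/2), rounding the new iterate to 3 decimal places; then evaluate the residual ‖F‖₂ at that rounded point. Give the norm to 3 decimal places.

At (3/2, -1/2): F = (-3.375, 8.000).
Jacobian J = [[2·x·y - 3, x^2 + 2·y], [2·x - 2·y^2 + 2, -4·x·y - 1]].
At the point, J = [[-4.500, 1.250], [4.500, 2.000]] (det J = -14.625).
Solving J·Δ = −F gives Δ = (-1.145, -1.423).
Then the next iterate is (x, y)₁ = (0.355, -1.923).
Re-evaluating at (0.355, -1.923): F = (4.39058, 3.13350), so ‖F‖₂ = 5.394.

5.394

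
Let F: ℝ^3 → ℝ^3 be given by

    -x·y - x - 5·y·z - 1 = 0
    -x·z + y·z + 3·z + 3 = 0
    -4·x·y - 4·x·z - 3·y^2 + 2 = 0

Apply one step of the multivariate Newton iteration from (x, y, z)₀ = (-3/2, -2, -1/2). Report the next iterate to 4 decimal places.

At (-3/2, -2, -1/2): F = (-7.5000, 1.7500, -25.0000).
Jacobian J = [[-y - 1, -x - 5·z, -5·y], [-z, z, -x + y + 3], [-4·y - 4·z, -4·x - 6·y, -4·x]].
At the point, J = [[1.0000, 4.0000, 10.0000], [0.5000, -0.5000, 2.5000], [10.0000, 18.0000, 6.0000]] (det J = 180.0000).
Solving J·Δ = −F gives Δ = (-1.4333, 2.1778, 0.0222).
Then the next iterate is (x, y, z)₁ = (-2.9333, 0.1778, -0.4778).

(-2.9333, 0.1778, -0.4778)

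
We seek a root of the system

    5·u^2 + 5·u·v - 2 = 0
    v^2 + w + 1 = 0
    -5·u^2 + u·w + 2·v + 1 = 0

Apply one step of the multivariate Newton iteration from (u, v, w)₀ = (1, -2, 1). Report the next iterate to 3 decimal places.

At (1, -2, 1): F = (-7.000, 6.000, -7.000).
Jacobian J = [[10·u + 5·v, 5·u, 0], [0, 2·v, 1], [-10·u + w, 2, u]].
At the point, J = [[0.000, 5.000, 0.000], [0.000, -4.000, 1.000], [-9.000, 2.000, 1.000]] (det J = -45.000).
Solving J·Δ = −F gives Δ = (-0.511, 1.400, -0.400).
Then the next iterate is (u, v, w)₁ = (0.489, -0.600, 0.600).

(0.489, -0.600, 0.600)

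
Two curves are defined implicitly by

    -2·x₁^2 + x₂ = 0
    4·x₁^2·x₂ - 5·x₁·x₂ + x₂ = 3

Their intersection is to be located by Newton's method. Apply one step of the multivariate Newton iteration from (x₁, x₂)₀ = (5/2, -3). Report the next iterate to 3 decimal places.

At (5/2, -3): F = (-15.500, -43.500).
Jacobian J = [[-4·x₁, 1], [8·x₁·x₂ - 5·x₂, 4·x₁^2 - 5·x₁ + 1]].
At the point, J = [[-10.000, 1.000], [-45.000, 13.500]] (det J = -90.000).
Solving J·Δ = −F gives Δ = (-1.842, -2.917).
Then the next iterate is (x₁, x₂)₁ = (0.658, -5.917).

(0.658, -5.917)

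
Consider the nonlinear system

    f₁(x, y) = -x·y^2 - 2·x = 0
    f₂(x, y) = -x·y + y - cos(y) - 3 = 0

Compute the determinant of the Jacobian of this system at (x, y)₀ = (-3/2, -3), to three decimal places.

J = [[-y^2 - 2, -2·x·y], [-y, -x + sin(y) + 1]].
At the point, J = [[-11.000, -9.000], [3.000, 2.35888]].
det J = 1.052.

1.052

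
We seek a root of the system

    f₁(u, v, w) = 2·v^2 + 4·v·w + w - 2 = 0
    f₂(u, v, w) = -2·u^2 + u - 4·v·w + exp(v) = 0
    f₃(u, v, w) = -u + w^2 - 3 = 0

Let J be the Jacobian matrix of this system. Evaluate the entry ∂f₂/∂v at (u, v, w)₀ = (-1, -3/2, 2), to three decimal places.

∂f₂/∂v = -4·w + exp(v).
At (-1, -3/2, 2) this is -7.777.

-7.777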